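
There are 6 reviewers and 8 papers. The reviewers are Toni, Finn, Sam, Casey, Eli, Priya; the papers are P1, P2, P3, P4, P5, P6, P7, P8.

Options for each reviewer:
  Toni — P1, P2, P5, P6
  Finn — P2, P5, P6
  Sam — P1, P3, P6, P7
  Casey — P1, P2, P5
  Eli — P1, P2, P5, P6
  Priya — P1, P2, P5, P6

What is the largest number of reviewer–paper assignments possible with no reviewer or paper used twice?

For example, pair Toni-P6, Finn-P2, Sam-P7, Casey-P5, Eli-P1.
The set {Toni, Finn, Casey, Eli, Priya} has only 4 neighbours ({P1, P2, P5, P6}), so by Hall's theorem at most 5 of the 6 reviewers can be matched.

5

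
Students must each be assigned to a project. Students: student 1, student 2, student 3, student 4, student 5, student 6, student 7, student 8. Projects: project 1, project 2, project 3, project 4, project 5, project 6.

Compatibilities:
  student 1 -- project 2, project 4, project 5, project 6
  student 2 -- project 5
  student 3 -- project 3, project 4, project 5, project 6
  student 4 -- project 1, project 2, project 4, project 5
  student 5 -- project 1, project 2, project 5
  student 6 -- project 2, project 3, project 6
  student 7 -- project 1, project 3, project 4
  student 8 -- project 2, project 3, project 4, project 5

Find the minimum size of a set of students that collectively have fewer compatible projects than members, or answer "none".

7

Take S = {student 1, student 2, student 3, student 4, student 5, student 6, student 7}. Its neighbourhood is {project 1, project 2, project 3, project 4, project 5, project 6}, so |N(S)| = 6 < |S| = 7.
Every subset of size less than 7 has at least as many neighbours as members, so 7 is the minimum.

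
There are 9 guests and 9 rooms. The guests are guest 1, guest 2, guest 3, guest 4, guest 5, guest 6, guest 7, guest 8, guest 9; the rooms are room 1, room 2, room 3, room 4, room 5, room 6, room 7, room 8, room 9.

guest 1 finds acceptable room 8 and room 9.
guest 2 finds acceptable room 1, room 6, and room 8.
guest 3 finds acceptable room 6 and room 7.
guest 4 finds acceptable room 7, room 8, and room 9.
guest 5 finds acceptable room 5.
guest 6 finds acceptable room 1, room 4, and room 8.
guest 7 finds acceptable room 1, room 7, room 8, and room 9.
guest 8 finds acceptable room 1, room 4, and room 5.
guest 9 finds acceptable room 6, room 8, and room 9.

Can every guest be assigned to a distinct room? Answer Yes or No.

No

The set {guest 1, guest 2, guest 3, guest 4, guest 5, guest 6, guest 7, guest 8, guest 9} has only 7 neighbours ({room 1, room 4, room 5, room 6, room 7, room 8, room 9}), so by Hall's theorem at most 7 of the 9 guests can be matched.
Hence no matching covers every guest.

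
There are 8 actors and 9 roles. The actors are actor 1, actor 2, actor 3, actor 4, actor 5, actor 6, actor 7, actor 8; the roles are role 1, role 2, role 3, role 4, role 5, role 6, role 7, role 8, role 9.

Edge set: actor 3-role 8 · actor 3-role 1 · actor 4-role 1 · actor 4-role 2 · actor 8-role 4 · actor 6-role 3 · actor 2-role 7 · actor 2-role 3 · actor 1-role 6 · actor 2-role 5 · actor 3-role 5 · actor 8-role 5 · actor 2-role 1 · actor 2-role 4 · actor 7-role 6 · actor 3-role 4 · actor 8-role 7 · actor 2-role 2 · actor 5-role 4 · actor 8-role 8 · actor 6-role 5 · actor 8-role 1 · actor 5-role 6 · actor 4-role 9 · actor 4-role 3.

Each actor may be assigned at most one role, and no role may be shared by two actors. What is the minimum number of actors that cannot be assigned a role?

1

For example, pair actor 1→role 6, actor 2→role 1, actor 3→role 8, actor 4→role 3, actor 5→role 4, actor 6→role 5, actor 8→role 7.
The set {actor 1, actor 7} has only 1 neighbour ({role 6}), so by Hall's theorem at most 7 of the 8 actors can be matched.
That matches 7 of the 8, leaving 1 unmatched; no matching can do better.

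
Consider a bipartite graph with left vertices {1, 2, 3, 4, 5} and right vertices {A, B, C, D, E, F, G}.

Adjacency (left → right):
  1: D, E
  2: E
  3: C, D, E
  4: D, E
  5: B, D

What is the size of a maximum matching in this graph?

One maximum matching: 1→D, 2→E, 3→C, 5→B.
The set {1, 2, 4} has only 2 neighbours ({D, E}), so by Hall's theorem at most 4 of the 5 left vertices can be matched.

4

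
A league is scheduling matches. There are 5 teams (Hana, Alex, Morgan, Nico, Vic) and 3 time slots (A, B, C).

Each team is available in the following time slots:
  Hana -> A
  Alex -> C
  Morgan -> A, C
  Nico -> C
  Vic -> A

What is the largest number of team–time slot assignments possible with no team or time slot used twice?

A valid assignment of size 2: Hana→A, Alex→C.
The set {Hana, Alex, Morgan, Nico, Vic} has only 2 neighbours ({A, C}), so by Hall's theorem at most 2 of the 5 teams can be matched.

2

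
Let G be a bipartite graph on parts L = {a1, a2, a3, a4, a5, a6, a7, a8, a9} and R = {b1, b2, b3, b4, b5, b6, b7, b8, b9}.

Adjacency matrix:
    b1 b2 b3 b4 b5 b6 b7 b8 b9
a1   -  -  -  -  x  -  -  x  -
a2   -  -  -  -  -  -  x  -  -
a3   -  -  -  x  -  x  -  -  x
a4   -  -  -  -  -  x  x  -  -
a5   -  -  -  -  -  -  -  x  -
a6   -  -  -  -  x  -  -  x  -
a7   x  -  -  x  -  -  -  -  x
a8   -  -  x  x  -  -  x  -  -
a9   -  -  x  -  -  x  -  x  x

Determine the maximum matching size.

One maximum matching: a1→b5, a2→b7, a3→b9, a4→b6, a5→b8, a7→b1, a8→b4, a9→b3.
The set {a1, a5, a6} has only 2 neighbours ({b5, b8}), so by Hall's theorem at most 8 of the 9 left vertices can be matched.

8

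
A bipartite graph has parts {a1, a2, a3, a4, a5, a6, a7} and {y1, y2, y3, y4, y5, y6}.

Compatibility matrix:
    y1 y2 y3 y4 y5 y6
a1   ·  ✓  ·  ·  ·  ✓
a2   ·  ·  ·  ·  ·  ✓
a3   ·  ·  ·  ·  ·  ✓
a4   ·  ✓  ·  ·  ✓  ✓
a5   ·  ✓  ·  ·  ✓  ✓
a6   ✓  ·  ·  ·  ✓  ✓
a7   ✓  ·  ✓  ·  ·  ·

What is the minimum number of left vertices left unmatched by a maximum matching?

One maximum matching: a1→y2, a2→y6, a4→y5, a6→y1, a7→y3.
The set {a1, a2, a3, a4, a5} has only 3 neighbours ({y2, y5, y6}), so by Hall's theorem at most 5 of the 7 left vertices can be matched.
That matches 5 of the 7, leaving 2 unmatched; no matching can do better.

2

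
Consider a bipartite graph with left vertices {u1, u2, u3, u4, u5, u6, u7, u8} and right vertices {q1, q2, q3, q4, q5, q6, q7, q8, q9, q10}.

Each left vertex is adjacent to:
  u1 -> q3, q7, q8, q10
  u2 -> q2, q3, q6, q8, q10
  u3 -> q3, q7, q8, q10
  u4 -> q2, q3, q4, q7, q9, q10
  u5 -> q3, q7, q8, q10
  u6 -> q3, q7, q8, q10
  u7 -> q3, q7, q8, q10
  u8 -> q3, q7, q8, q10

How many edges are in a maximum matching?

6

For example, pair u1-q3, u2-q6, u3-q10, u4-q9, u5-q7, u6-q8.
The set {u1, u3, u5, u6, u7, u8} has only 4 neighbours ({q10, q3, q7, q8}), so by Hall's theorem at most 6 of the 8 left vertices can be matched.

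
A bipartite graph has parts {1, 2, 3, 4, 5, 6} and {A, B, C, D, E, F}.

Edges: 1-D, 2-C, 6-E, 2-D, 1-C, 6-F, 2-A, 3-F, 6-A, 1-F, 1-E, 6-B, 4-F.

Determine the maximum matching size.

One maximum matching: 1→E, 2→C, 3→F, 6→B.
The set {3, 4, 5} has only 1 neighbour ({F}), so by Hall's theorem at most 4 of the 6 left vertices can be matched.

4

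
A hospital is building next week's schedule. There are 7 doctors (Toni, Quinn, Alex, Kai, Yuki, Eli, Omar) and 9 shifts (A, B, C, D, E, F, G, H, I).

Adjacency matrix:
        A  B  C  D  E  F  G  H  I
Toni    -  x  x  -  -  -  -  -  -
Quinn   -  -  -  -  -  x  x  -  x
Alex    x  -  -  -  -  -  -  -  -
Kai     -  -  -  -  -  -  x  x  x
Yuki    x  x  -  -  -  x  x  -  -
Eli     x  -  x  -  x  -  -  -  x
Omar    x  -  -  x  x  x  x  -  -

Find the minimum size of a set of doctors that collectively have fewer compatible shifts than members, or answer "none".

A matching saturating every doctor exists, for instance Toni→C, Quinn→F, Alex→A, Kai→H, Yuki→B, Eli→I, Omar→G.
By Hall's marriage theorem, this means |N(S)| ≥ |S| for every subset S, so no violating subset exists.

none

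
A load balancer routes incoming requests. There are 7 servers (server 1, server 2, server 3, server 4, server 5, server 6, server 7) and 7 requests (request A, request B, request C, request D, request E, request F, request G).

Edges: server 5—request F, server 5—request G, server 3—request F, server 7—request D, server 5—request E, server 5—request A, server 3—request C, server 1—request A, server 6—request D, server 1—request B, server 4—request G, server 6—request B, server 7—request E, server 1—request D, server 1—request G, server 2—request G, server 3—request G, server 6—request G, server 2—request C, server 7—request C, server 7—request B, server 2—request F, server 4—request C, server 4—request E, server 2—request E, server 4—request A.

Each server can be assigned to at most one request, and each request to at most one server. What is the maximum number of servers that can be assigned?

7

A valid assignment of size 7: server 1–request B, server 2–request F, server 3–request C, server 4–request E, server 5–request A, server 6–request G, server 7–request D.
This saturates every server, so 7 is the maximum.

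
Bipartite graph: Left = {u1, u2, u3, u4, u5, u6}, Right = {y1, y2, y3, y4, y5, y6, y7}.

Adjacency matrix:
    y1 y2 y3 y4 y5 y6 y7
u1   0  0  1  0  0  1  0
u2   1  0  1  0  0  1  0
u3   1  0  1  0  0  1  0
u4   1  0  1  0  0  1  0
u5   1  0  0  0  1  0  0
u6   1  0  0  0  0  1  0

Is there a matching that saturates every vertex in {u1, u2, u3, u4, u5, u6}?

The set {u1, u2, u3, u4, u6} has only 3 neighbours ({y1, y3, y6}), so by Hall's theorem at most 4 of the 6 left vertices can be matched.
Hence no matching covers every left vertex.

No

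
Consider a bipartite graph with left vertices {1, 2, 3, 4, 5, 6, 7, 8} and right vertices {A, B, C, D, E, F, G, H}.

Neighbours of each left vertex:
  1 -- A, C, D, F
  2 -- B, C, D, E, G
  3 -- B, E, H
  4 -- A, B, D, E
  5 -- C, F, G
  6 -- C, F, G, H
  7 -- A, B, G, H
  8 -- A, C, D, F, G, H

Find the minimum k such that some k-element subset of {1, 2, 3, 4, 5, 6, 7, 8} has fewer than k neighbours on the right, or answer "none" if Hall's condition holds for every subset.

A matching saturating every left vertex exists, for instance 1→D, 2→E, 3→H, 4→B, 5→C, 6→F, 7→A, 8→G.
By Hall's marriage theorem, this means |N(S)| ≥ |S| for every subset S, so no violating subset exists.

none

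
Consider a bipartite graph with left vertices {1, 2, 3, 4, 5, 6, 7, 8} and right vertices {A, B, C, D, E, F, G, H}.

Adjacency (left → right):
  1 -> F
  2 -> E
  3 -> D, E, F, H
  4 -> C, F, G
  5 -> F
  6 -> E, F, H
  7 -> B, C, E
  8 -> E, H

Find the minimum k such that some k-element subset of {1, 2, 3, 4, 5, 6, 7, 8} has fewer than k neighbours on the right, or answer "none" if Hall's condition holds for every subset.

Take S = {1, 5}. Its neighbourhood is {F}, so |N(S)| = 1 < |S| = 2.
No single vertex violates Hall's condition since each has at least one neighbour, so 2 is the minimum.

2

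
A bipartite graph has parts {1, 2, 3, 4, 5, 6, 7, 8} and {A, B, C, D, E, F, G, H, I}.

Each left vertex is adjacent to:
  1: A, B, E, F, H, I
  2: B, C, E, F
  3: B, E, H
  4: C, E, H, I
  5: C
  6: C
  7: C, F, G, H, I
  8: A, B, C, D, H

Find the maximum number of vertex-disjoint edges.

A valid assignment of size 7: 1–E, 2–F, 3–B, 4–H, 5–C, 7–G, 8–A.
The set {5, 6} has only 1 neighbour ({C}), so by Hall's theorem at most 7 of the 8 left vertices can be matched.

7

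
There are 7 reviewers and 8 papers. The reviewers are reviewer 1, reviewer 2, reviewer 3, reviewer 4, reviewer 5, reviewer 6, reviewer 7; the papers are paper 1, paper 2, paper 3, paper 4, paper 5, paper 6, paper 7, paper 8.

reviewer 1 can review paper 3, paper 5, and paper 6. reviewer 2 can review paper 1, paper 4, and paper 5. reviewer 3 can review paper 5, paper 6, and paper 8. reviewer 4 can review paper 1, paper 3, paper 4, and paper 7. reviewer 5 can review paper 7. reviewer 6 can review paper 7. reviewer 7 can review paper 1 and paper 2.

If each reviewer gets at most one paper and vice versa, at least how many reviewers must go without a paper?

1

One maximum matching: reviewer 1-paper 6, reviewer 2-paper 4, reviewer 3-paper 8, reviewer 4-paper 3, reviewer 5-paper 7, reviewer 7-paper 1.
The set {reviewer 5, reviewer 6} has only 1 neighbour ({paper 7}), so by Hall's theorem at most 6 of the 7 reviewers can be matched.
That matches 6 of the 7, leaving 1 unmatched; no matching can do better.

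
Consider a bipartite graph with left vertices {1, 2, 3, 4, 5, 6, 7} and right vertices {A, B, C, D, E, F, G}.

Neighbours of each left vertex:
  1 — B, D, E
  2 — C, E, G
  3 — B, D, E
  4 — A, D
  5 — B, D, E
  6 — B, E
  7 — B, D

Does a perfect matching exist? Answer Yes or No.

The set {1, 3, 5, 6, 7} has only 3 neighbours ({B, D, E}), so by Hall's theorem at most 5 of the 7 left vertices can be matched.
Hence no matching covers every left vertex.

No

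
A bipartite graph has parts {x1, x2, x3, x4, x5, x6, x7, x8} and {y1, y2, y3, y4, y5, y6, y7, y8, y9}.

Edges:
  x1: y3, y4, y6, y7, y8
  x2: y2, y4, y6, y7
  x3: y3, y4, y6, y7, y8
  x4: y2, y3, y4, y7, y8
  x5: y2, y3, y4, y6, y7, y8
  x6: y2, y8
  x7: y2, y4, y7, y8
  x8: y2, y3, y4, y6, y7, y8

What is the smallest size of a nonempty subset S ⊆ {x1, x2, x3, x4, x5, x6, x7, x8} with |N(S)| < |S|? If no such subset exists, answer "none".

7

Take S = {x1, x2, x3, x4, x5, x6, x7}. Its neighbourhood is {y2, y3, y4, y6, y7, y8}, so |N(S)| = 6 < |S| = 7.
Every subset of size less than 7 has at least as many neighbours as members, so 7 is the minimum.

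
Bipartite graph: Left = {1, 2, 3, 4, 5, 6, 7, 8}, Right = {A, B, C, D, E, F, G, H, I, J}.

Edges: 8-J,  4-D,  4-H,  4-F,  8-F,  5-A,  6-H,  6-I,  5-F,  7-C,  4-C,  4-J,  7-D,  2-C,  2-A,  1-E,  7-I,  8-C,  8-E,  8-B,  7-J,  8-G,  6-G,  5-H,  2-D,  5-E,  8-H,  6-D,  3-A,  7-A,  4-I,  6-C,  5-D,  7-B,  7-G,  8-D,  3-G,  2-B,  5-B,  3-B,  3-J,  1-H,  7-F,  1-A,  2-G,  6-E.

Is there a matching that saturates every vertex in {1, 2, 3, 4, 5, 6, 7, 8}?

A valid assignment of size 8: 1-H, 2-A, 3-B, 4-F, 5-E, 6-D, 7-G, 8-J.
Every left vertex is matched, so this matching saturates all of them.

Yes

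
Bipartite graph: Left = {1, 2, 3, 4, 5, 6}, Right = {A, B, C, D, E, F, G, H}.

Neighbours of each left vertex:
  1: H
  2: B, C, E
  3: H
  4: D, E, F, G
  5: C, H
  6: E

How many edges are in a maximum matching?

For example, pair 1–H, 2–B, 4–D, 5–C, 6–E.
The set {1, 3} has only 1 neighbour ({H}), so by Hall's theorem at most 5 of the 6 left vertices can be matched.

5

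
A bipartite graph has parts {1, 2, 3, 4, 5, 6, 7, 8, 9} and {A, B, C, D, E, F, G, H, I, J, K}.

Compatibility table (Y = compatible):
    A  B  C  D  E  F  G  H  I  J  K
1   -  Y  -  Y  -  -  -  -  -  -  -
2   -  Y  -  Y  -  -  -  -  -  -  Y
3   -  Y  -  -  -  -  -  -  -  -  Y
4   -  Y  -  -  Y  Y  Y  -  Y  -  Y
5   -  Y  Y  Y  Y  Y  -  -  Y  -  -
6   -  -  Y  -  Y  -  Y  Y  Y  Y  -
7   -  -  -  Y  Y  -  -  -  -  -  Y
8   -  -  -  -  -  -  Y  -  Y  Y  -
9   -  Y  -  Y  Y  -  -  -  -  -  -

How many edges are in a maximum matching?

A valid assignment of size 8: 1–D, 2–K, 3–B, 4–F, 5–I, 6–G, 7–E, 8–J.
The set {1, 2, 3, 7, 9} has only 4 neighbours ({B, D, E, K}), so by Hall's theorem at most 8 of the 9 left vertices can be matched.

8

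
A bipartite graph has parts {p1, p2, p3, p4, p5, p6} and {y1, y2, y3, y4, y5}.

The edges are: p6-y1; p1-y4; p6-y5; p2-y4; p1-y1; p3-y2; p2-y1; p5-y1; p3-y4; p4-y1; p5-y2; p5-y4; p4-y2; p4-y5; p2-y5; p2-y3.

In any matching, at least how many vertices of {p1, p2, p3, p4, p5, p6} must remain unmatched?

1

One maximum matching: p1–y4, p2–y3, p3–y2, p4–y5, p5–y1.
The set {p1, p3, p4, p5, p6} has only 4 neighbours ({y1, y2, y4, y5}), so by Hall's theorem at most 5 of the 6 left vertices can be matched.
That matches 5 of the 6, leaving 1 unmatched; no matching can do better.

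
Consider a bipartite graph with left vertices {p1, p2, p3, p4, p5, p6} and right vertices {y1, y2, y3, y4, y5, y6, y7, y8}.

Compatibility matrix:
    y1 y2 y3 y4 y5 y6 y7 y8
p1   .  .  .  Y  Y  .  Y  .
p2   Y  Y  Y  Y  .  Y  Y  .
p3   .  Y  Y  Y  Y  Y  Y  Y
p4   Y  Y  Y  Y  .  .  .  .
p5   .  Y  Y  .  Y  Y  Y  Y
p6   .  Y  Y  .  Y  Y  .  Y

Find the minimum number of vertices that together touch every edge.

6

A maximum matching has 6 edges (e.g. p1–y5, p2–y7, p3–y4, p4–y1, p5–y3, p6–y6).
By König's theorem the minimum vertex cover has the same size. One such cover is {p1, p2, p3, p4, p5, p6}.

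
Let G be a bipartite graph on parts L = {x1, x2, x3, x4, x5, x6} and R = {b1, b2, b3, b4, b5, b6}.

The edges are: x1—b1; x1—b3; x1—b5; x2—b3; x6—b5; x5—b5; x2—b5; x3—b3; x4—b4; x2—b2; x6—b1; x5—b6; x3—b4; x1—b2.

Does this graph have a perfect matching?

A valid assignment of size 6: x1–b1, x2–b2, x3–b3, x4–b4, x5–b6, x6–b5.
Every left vertex is matched, so this is a perfect matching.

Yes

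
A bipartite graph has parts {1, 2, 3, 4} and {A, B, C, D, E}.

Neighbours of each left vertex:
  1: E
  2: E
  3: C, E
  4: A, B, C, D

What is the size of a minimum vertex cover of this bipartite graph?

A maximum matching has 3 edges (e.g. 1–E, 3–C, 4–B).
By König's theorem the minimum vertex cover has the same size. One such cover is {3, 4, E}.

3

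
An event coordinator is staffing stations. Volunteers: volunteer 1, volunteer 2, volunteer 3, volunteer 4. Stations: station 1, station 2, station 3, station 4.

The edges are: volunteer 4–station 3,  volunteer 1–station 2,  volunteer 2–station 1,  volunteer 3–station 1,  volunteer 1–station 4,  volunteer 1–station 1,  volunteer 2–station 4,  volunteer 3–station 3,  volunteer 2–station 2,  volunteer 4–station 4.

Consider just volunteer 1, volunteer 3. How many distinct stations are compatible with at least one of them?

4

The union of neighbours of {volunteer 1, volunteer 3} is {station 1, station 2, station 3, station 4}, which has 4 elements.
Since |N(S)| = 4 ≥ |S| = 2, Hall's condition holds for this subset.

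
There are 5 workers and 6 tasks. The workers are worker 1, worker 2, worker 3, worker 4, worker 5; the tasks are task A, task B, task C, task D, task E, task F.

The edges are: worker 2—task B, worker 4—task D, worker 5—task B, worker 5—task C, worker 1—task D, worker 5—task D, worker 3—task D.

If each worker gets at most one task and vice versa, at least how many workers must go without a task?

2

A valid assignment of size 3: worker 1-task D, worker 2-task B, worker 5-task C.
The set {worker 1, worker 3, worker 4} has only 1 neighbour ({task D}), so by Hall's theorem at most 3 of the 5 workers can be matched.
That matches 3 of the 5, leaving 2 unmatched; no matching can do better.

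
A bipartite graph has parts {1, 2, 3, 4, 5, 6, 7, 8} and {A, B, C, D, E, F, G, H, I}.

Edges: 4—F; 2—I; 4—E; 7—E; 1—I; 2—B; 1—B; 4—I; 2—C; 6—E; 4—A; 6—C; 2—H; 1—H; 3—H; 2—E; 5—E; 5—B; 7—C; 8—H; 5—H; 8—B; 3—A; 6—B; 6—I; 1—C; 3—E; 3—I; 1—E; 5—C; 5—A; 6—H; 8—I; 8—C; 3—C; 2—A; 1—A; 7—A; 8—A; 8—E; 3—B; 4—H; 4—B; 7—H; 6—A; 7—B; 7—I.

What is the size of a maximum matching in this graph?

For example, pair 1-C, 2-I, 3-B, 4-F, 5-H, 6-E, 7-A.
The set {1, 2, 3, 5, 6, 7, 8} has only 6 neighbours ({A, B, C, E, H, I}), so by Hall's theorem at most 7 of the 8 left vertices can be matched.

7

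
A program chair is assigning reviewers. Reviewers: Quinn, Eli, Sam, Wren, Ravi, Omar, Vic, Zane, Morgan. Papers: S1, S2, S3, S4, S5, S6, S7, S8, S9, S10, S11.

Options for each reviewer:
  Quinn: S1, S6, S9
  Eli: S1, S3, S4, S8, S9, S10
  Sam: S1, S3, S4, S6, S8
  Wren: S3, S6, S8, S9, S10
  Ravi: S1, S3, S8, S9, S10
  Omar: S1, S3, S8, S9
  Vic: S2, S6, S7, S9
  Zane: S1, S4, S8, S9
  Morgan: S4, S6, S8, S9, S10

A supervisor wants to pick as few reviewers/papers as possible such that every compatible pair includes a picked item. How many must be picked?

A maximum matching has 8 edges (e.g. Quinn–S1, Eli–S3, Sam–S6, Wren–S10, Ravi–S9, Omar–S8, Vic–S2, Zane–S4).
By König's theorem the minimum vertex cover has the same size. One such cover is {Vic, S1, S3, S4, S6, S8, S9, S10}.

8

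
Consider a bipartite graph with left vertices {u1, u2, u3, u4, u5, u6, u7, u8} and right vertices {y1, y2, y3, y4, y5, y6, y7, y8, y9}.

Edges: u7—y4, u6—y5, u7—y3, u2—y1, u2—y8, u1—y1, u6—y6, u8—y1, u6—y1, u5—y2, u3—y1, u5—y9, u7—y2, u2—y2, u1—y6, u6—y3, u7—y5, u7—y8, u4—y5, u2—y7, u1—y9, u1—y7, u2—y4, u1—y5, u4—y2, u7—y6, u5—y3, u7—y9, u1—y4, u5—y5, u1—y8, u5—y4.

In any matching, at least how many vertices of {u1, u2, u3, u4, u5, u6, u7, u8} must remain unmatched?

One maximum matching: u1-y7, u2-y4, u3-y1, u4-y2, u5-y3, u6-y5, u7-y6.
The set {u3, u8} has only 1 neighbour ({y1}), so by Hall's theorem at most 7 of the 8 left vertices can be matched.
That matches 7 of the 8, leaving 1 unmatched; no matching can do better.

1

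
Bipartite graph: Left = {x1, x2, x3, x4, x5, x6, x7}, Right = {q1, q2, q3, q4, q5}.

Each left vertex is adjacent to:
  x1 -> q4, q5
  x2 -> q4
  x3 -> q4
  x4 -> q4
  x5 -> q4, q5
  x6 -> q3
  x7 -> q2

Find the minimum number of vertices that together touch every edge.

4

{x6, x7, q4, q5} is a vertex cover of size 4: every edge has an endpoint in this set.
No smaller cover exists because x1–q5, x2–q4, x6–q3, x7–q2 is a matching of size 4, and a cover must include an endpoint of each of these disjoint edges (König's theorem).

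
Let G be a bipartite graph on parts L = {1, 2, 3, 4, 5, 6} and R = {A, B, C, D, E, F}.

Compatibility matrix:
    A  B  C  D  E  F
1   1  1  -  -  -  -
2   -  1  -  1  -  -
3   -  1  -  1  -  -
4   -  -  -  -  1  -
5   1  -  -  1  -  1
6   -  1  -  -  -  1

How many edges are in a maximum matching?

A valid assignment of size 5: 1-A, 2-D, 3-B, 4-E, 5-F.
The set {1, 2, 3, 5, 6} has only 4 neighbours ({A, B, D, F}), so by Hall's theorem at most 5 of the 6 left vertices can be matched.

5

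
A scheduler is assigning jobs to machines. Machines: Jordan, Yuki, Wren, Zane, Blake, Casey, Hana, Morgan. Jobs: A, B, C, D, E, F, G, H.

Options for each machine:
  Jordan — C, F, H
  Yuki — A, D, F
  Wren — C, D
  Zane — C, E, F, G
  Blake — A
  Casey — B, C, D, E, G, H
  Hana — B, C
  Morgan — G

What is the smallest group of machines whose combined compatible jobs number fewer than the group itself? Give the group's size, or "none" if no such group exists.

none

A matching saturating every machine exists, for instance Jordan→H, Yuki→F, Wren→D, Zane→C, Blake→A, Casey→E, Hana→B, Morgan→G.
By Hall's marriage theorem, this means |N(S)| ≥ |S| for every subset S, so no violating subset exists.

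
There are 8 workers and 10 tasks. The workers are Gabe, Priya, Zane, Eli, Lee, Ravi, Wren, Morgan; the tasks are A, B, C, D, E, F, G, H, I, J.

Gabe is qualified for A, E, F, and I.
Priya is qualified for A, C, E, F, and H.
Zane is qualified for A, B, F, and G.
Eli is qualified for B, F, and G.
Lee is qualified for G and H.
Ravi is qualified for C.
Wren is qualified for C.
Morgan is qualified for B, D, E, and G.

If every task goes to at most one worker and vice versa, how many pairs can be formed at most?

7

For example, pair Gabe–I, Priya–A, Zane–G, Eli–F, Lee–H, Ravi–C, Morgan–B.
The set {Ravi, Wren} has only 1 neighbour ({C}), so by Hall's theorem at most 7 of the 8 workers can be matched.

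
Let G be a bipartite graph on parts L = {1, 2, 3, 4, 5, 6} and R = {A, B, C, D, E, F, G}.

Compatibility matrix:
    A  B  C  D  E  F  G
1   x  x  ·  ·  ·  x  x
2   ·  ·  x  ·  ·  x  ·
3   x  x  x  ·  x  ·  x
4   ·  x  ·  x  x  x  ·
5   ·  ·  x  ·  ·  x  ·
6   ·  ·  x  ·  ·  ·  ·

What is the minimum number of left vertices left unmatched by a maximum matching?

1

For example, pair 1→B, 2→C, 3→G, 4→E, 5→F.
The set {2, 5, 6} has only 2 neighbours ({C, F}), so by Hall's theorem at most 5 of the 6 left vertices can be matched.
That matches 5 of the 6, leaving 1 unmatched; no matching can do better.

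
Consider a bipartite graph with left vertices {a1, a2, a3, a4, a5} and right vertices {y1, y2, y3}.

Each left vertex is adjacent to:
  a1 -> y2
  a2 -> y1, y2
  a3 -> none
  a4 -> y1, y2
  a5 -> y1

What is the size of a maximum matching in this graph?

2

For example, pair a1–y2, a2–y1.
The set {a1, a2, a3, a4, a5} has only 2 neighbours ({y1, y2}), so by Hall's theorem at most 2 of the 5 left vertices can be matched.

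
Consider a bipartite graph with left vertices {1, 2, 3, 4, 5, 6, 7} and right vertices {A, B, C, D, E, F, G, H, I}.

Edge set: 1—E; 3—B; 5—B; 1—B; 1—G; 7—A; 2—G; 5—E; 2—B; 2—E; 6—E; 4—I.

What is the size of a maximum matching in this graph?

5

One maximum matching: 1→G, 2→E, 3→B, 4→I, 7→A.
The set {1, 2, 3, 5, 6} has only 3 neighbours ({B, E, G}), so by Hall's theorem at most 5 of the 7 left vertices can be matched.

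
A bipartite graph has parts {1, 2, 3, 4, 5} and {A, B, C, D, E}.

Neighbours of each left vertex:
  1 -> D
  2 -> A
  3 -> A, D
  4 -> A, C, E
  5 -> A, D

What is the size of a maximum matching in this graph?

3

One maximum matching: 1–D, 2–A, 4–E.
The set {1, 2, 3, 5} has only 2 neighbours ({A, D}), so by Hall's theorem at most 3 of the 5 left vertices can be matched.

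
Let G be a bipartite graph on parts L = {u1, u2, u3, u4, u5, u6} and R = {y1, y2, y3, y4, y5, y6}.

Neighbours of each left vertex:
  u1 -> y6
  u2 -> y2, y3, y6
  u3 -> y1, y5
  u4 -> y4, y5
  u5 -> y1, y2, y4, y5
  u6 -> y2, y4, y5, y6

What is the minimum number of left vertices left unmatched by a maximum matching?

One maximum matching: u1–y6, u2–y3, u3–y5, u4–y4, u5–y1, u6–y2.
This saturates every left vertex, so 6 is the maximum.
That matches 6 of the 6, leaving 0 unmatched; no matching can do better.

0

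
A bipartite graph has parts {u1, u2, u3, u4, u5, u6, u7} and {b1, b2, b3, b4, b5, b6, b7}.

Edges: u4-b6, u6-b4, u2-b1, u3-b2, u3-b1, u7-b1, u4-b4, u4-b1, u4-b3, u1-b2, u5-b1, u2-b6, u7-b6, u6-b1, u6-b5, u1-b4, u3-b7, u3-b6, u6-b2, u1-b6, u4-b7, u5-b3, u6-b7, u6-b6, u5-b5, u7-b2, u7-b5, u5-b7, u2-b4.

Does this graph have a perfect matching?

One maximum matching: u1-b2, u2-b4, u3-b6, u4-b1, u5-b3, u6-b7, u7-b5.
All 7 left vertices are covered.

Yes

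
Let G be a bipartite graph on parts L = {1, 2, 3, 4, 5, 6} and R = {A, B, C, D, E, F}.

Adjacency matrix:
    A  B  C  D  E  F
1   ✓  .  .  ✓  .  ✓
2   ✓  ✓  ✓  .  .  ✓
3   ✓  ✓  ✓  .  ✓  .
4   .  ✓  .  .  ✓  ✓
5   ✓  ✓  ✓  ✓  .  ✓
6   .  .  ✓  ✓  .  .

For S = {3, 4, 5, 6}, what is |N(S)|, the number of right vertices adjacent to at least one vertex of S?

6

The union of neighbours of {3, 4, 5, 6} is {A, B, C, D, E, F}, which has 6 elements.
Since |N(S)| = 6 ≥ |S| = 4, Hall's condition holds for this subset.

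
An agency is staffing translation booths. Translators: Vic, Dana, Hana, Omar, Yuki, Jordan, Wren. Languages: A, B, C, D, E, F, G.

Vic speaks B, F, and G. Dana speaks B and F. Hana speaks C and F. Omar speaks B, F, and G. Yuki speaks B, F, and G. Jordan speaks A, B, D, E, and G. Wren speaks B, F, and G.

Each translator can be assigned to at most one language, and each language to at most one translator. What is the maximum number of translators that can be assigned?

One maximum matching: Vic-G, Dana-F, Hana-C, Omar-B, Jordan-A.
The set {Vic, Dana, Omar, Yuki, Wren} has only 3 neighbours ({B, F, G}), so by Hall's theorem at most 5 of the 7 translators can be matched.

5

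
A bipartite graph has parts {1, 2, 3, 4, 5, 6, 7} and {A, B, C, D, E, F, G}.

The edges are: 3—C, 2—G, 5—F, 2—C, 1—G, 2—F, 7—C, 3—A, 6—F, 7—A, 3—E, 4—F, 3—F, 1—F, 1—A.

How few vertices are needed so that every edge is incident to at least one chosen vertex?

5

A maximum matching has 5 edges (e.g. 1–A, 2–G, 3–E, 4–F, 7–C).
By König's theorem the minimum vertex cover has the same size. One such cover is {1, 2, 3, 7, F}.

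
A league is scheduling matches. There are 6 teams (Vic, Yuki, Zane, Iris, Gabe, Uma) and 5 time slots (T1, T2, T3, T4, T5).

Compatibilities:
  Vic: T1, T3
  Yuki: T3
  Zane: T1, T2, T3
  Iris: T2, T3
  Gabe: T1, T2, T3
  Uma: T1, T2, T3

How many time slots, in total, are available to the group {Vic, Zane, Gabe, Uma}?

3

The union of neighbours of {Vic, Zane, Gabe, Uma} is {T1, T2, T3}, which has 3 elements.
Since |N(S)| = 3 < |S| = 4, Hall's condition fails for this subset.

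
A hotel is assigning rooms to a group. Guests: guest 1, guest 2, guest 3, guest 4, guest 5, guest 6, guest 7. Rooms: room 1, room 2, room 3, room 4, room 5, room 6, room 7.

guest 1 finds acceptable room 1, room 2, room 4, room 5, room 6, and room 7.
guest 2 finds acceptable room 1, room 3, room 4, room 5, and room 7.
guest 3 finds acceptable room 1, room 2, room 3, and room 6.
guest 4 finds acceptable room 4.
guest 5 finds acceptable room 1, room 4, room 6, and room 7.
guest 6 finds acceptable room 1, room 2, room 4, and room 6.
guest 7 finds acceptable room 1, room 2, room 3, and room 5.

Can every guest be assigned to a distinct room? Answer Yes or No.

A valid assignment of size 7: guest 1→room 2, guest 2→room 5, guest 3→room 6, guest 4→room 4, guest 5→room 7, guest 6→room 1, guest 7→room 3.
All 7 guests are covered.

Yes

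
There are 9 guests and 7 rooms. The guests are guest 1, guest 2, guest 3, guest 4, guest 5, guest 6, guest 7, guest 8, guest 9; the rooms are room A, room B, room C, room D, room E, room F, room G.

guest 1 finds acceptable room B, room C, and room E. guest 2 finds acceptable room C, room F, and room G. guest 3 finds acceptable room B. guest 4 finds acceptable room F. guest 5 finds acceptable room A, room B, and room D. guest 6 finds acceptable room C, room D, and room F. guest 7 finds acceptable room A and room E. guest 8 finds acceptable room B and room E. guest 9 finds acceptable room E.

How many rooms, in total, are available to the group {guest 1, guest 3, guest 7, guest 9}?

4

The union of neighbours of {guest 1, guest 3, guest 7, guest 9} is {room A, room B, room C, room E}, which has 4 elements.
Since |N(S)| = 4 ≥ |S| = 4, Hall's condition holds for this subset.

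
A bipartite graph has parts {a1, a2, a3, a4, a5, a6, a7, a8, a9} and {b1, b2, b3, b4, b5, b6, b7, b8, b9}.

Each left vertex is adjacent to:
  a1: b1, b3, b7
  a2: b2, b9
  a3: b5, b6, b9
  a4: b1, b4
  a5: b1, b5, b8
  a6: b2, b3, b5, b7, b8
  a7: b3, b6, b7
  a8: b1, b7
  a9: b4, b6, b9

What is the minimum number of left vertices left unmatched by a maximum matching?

0

A valid assignment of size 9: a1→b7, a2→b2, a3→b9, a4→b4, a5→b5, a6→b8, a7→b3, a8→b1, a9→b6.
This saturates every left vertex, so 9 is the maximum.
That matches 9 of the 9, leaving 0 unmatched; no matching can do better.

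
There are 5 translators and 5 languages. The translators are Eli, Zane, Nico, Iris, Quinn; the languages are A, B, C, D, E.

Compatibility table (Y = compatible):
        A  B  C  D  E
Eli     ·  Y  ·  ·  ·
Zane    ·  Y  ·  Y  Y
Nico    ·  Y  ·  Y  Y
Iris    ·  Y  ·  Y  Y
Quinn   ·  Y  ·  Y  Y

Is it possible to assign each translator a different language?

No

The set {Eli, Zane, Nico, Iris, Quinn} has only 3 neighbours ({B, D, E}), so by Hall's theorem at most 3 of the 5 translators can be matched.
Hence no matching covers every translator.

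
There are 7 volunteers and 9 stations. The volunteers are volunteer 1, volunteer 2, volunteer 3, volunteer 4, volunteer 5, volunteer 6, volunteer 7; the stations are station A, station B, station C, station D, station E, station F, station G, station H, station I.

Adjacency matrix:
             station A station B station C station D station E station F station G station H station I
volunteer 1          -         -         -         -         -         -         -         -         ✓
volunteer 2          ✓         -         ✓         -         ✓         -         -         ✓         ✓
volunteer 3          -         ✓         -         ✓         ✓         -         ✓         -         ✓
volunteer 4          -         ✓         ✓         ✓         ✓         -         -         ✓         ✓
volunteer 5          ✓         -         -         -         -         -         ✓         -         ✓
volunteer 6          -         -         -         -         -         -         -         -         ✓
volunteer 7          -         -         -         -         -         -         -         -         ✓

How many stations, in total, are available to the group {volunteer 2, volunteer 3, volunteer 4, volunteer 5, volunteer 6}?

The union of neighbours of {volunteer 2, volunteer 3, volunteer 4, volunteer 5, volunteer 6} is {station A, station B, station C, station D, station E, station G, station H, station I}, which has 8 elements.
Since |N(S)| = 8 ≥ |S| = 5, Hall's condition holds for this subset.

8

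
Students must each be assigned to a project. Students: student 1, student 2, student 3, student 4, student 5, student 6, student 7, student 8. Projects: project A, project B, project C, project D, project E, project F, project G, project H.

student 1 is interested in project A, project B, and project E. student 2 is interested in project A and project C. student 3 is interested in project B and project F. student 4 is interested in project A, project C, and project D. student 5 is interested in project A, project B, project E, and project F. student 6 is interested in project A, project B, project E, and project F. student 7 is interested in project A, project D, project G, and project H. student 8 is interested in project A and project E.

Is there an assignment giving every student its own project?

The set {student 1, student 3, student 5, student 6, student 8} has only 4 neighbours ({project A, project B, project E, project F}), so by Hall's theorem at most 7 of the 8 students can be matched.
Hence no matching covers every student.

No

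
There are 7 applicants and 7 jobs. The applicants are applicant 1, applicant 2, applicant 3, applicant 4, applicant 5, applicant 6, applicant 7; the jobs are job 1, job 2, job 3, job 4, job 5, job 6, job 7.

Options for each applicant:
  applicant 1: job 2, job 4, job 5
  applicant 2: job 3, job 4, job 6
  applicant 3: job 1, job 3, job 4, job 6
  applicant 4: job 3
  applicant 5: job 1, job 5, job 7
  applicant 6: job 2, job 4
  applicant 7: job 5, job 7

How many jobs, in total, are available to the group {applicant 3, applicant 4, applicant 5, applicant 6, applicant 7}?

The union of neighbours of {applicant 3, applicant 4, applicant 5, applicant 6, applicant 7} is {job 1, job 2, job 3, job 4, job 5, job 6, job 7}, which has 7 elements.
Since |N(S)| = 7 ≥ |S| = 5, Hall's condition holds for this subset.

7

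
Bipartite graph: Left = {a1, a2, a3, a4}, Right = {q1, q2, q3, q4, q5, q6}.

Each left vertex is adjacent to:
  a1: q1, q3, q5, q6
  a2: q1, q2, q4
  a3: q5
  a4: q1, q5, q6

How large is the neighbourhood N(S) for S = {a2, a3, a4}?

The union of neighbours of {a2, a3, a4} is {q1, q2, q4, q5, q6}, which has 5 elements.
Since |N(S)| = 5 ≥ |S| = 3, Hall's condition holds for this subset.

5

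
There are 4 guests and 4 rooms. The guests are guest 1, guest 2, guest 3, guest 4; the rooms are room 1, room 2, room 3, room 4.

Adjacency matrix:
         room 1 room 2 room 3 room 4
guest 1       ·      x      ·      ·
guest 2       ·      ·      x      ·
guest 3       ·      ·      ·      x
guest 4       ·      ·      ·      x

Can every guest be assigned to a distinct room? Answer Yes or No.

The set {guest 3, guest 4} has only 1 neighbour ({room 4}), so by Hall's theorem at most 3 of the 4 guests can be matched.
Hence no matching covers every guest.

No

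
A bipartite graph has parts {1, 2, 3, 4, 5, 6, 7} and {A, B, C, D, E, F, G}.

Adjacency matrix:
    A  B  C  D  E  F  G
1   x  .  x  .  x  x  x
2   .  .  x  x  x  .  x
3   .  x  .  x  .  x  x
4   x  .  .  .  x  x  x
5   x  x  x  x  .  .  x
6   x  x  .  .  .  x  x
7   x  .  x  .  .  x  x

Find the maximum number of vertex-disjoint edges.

A valid assignment of size 7: 1-C, 2-D, 3-B, 4-E, 5-A, 6-G, 7-F.
All 7 left vertices are matched, so no larger matching exists.

7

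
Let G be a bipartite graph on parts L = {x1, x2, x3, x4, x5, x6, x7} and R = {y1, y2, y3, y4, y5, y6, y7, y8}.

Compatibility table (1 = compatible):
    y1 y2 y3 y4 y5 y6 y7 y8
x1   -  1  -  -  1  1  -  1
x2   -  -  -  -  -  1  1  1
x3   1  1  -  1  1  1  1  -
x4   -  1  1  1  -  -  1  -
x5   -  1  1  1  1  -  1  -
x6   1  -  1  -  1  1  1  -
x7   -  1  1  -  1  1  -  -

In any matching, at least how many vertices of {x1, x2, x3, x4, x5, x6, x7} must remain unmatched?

For example, pair x1→y8, x2→y7, x3→y6, x4→y2, x5→y4, x6→y1, x7→y3.
This saturates every left vertex, so 7 is the maximum.
That matches 7 of the 7, leaving 0 unmatched; no matching can do better.

0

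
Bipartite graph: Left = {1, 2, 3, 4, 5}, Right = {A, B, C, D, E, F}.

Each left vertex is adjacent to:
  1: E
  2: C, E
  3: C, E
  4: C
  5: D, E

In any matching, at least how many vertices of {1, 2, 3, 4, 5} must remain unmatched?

2

A valid assignment of size 3: 1-E, 2-C, 5-D.
The set {1, 2, 3, 4} has only 2 neighbours ({C, E}), so by Hall's theorem at most 3 of the 5 left vertices can be matched.
That matches 3 of the 5, leaving 2 unmatched; no matching can do better.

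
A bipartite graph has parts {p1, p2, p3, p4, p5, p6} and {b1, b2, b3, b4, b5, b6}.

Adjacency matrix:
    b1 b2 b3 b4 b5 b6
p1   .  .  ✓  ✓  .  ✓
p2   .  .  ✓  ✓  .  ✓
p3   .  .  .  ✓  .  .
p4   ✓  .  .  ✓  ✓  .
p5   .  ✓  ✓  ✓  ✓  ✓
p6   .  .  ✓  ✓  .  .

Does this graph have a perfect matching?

No

The set {p1, p2, p3, p6} has only 3 neighbours ({b3, b4, b6}), so by Hall's theorem at most 5 of the 6 left vertices can be matched.
Hence no matching covers every left vertex.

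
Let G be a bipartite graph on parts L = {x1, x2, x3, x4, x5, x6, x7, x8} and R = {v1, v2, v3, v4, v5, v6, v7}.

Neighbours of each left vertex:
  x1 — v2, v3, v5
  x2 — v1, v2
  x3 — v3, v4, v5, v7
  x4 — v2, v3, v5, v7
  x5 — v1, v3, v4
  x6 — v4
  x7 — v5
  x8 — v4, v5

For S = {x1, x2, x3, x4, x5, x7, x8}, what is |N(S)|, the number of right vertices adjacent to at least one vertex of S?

The union of neighbours of {x1, x2, x3, x4, x5, x7, x8} is {v1, v2, v3, v4, v5, v7}, which has 6 elements.
Since |N(S)| = 6 < |S| = 7, Hall's condition fails for this subset.

6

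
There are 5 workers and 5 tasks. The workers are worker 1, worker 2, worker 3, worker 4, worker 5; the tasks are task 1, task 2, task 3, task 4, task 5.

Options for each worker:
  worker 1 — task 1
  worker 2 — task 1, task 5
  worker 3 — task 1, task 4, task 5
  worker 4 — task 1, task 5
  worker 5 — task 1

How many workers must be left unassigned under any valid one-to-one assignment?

2

For example, pair worker 1–task 1, worker 2–task 5, worker 3–task 4.
The set {worker 1, worker 2, worker 4, worker 5} has only 2 neighbours ({task 1, task 5}), so by Hall's theorem at most 3 of the 5 workers can be matched.
That matches 3 of the 5, leaving 2 unmatched; no matching can do better.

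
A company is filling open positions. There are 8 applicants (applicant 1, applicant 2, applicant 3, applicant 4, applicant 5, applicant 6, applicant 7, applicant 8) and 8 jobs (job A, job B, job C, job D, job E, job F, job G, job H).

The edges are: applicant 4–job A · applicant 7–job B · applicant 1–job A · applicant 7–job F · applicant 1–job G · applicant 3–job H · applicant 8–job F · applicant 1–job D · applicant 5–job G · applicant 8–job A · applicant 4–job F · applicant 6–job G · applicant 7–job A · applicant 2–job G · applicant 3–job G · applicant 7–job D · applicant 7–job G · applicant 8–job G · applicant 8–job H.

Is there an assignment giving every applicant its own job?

No

The set {applicant 2, applicant 5, applicant 6} has only 1 neighbour ({job G}), so by Hall's theorem at most 6 of the 8 applicants can be matched.
Hence no matching covers every applicant.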